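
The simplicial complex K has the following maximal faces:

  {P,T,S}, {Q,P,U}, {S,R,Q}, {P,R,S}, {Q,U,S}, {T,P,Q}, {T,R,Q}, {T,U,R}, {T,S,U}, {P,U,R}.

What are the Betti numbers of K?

b_0 = 1, b_1 = 0, b_2 = 0.

Fix the vertex order P < Q < R < S < T < U and write every simplex with vertices in increasing order. Then dim K = 2 and the simplices of K are:

  0-simplices (6): P, Q, R, S, T, U
  1-simplices (15): PQ, PR, PS, PT, PU, QR, QS, QT, QU, RS, RT, RU, ST, SU, TU
  2-simplices (10): PQT, PQU, PRS, PRU, PST, QRS, QRT, QSU, RTU, STU

so the chain groups are C_0 ≅ Z^6, C_1 ≅ Z^15, C_2 ≅ Z^10.

∂_1: C_1 → C_0 maps an edge to its endpoints' difference, ∂[p,q] = q − p. For instance
  ∂PS = S − P.
The resulting 6×15 matrix has rank 5, and its Smith normal form has invariant factors (1,1,1,1,1).

Boundary ∂_2: C_2 → C_1 acts by ∂[p,q,r] = [q,r] − [p,r] + [p,q]. For instance
  ∂RTU = TU − RU + RT,
  ∂PQT = QT − PT + PQ.
The resulting 15×10 matrix has rank 10, and its Smith normal form has invariant factors (1,1,1,1,1,1,1,1,1,2).

Computing H_k = (kernel of ∂_k) / (image of ∂_{k+1}):

  H_0: rank C_0 − rank ∂_1 = 6 − 5 = 1, and the invariant factors of ∂_1 are all 1, so H_0 = Z.
  H_1: rank ker ∂_1 − rank ∂_2 = (15 − 5) − 10 = 0, and ∂_2 has invariant factor 2 > 1, so H_1 = Z/2Z.
  H_2: rank ker ∂_2 − rank ∂_3 = (10 − 10) − 0 = 0, and there is no ∂_3, so H_2 = 0.

As a check, the Euler characteristic is 6 − 15 + 10 = 1, which agrees with 1 − 0 + 0 = 1.

Hence the Betti numbers are b_0 = 1, b_1 = 0, b_2 = 0.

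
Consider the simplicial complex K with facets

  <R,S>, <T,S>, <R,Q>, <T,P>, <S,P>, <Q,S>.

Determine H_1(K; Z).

Order the vertices as P < Q < R < S < T. Listing each simplex with vertices in this order, K has dimension 1 with simplices:

  0-simplices (5): P, Q, R, S, T
  1-simplices (6): PS, PT, QR, QS, RS, ST

giving chain groups C_0 ≅ Z^5, C_1 ≅ Z^6.

Boundary ∂_1: C_1 → C_0 is given by ∂[p,q] = [q] − [p]. For instance
  ∂RS = S − R.
The resulting 5×6 matrix has rank 4, and its Smith normal form has invariant factors (1,1,1,1).

Now H_k = ker ∂_k / im ∂_{k+1}, so:

  H_1: rank ker ∂_1 − rank ∂_2 = (6 − 4) − 0 = 2, and there is no ∂_2, so H_1 ≅ Z^2.

(K is a triangulation of a wedge of 2 circles.)

H_1 = Z^2.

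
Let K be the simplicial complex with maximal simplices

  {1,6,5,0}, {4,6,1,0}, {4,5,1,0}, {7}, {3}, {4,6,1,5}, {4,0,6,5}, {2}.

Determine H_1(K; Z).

Fix the vertex order 0 < 1 < 2 < 3 < 4 < 5 < 6 < 7 and write every simplex with vertices in increasing order. Then dim K = 3 and the simplices of K are:

  0-simplices (8): [0], [1], [2], [3], [4], [5], [6], [7]
  1-simplices (10): [0,1], [0,4], [0,5], [0,6], [1,4], [1,5], [1,6], [4,5], [4,6], [5,6]
  2-simplices (10): [0,1,4], [0,1,5], [0,1,6], [0,4,5], [0,4,6], [0,5,6], [1,4,5], [1,4,6], [1,5,6], [4,5,6]
  3-simplices (5): [0,1,4,5], [0,1,4,6], [0,1,5,6], [0,4,5,6], [1,4,5,6]

so the chain groups are C_0 ≅ Z^8, C_1 ≅ Z^10, C_2 ≅ Z^10, C_3 ≅ Z^5.

Boundary ∂_1: C_1 → C_0 is given by ∂[p,q] = [q] − [p]. For instance
  ∂[0,4] = [4] − [0].
The resulting 8×10 matrix has rank 4, and its Smith normal form has invariant factors (1,1,1,1).

The boundary map ∂_2: C_2 → C_1 maps a triangle to the signed sum of its edges. For instance
  ∂[0,4,5] = [4,5] − [0,5] + [0,4],
  ∂[0,1,4] = [1,4] − [0,4] + [0,1].
The 10×10 boundary matrix has rank 6 and Smith normal form diag(1,1,1,1,1,1).

∂_3: C_3 → C_2 sends each 3-simplex σ to the alternating sum Σ_i (−1)^i (σ with its i-th vertex removed). For instance
  ∂[1,4,5,6] = [4,5,6] − [1,5,6] + [1,4,6] − [1,4,5],
  ∂[0,1,5,6] = [1,5,6] − [0,5,6] + [0,1,6] − [0,1,5].
This gives a 10×5 integer matrix of rank 4; reducing to Smith normal form yields diagonal entries (1,1,1,1).

Reading off H_k = ker ∂_k / im ∂_{k+1}:

  H_1: rank ker ∂_1 − rank ∂_2 = (10 − 4) − 6 = 0, and the invariant factors of ∂_2 are all 1, so H_1 = 0.

H_1 ≅ 0.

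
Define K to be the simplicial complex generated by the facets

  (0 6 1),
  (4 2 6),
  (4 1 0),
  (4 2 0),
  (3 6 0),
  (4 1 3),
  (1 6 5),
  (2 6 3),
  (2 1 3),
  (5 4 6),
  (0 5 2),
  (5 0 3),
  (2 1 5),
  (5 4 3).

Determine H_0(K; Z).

We work with the vertex ordering 0 < 1 < 2 < 3 < 4 < 5 < 6. The simplices of K, each written with vertices in increasing order, are:

  0-simplices (7): [0], [1], [2], [3], [4], [5], [6]
  1-simplices (21): [0,1], [0,2], [0,3], [0,4], [0,5], [0,6], [1,2], [1,3], [1,4], [1,5], [1,6], [2,3], [2,4], [2,5], [2,6], [3,4], [3,5], [3,6], [4,5], [4,6], [5,6]
  2-simplices (14): [0,1,4], [0,1,6], [0,2,4], [0,2,5], [0,3,5], [0,3,6], [1,2,3], [1,2,5], [1,3,4], [1,5,6], [2,3,6], [2,4,6], [3,4,5], [4,5,6]

so the chain groups are C_0 ≅ Z^7, C_1 ≅ Z^21, C_2 ≅ Z^14.

The boundary map ∂_1: C_1 → C_0 sends each edge [p,q] (with p < q) to q − p. For instance
  ∂[0,2] = [2] − [0].
The resulting 7×21 matrix has rank 6, and its Smith normal form has invariant factors (1,1,1,1,1,1).

Boundary ∂_2: C_2 → C_1 acts by ∂[p,q,r] = [q,r] − [p,r] + [p,q]. For instance
  ∂[0,1,4] = [1,4] − [0,4] + [0,1],
  ∂[1,2,3] = [2,3] − [1,3] + [1,2].
The 21×14 boundary matrix has rank 13 and Smith normal form diag(1,1,1,1,1,1,1,1,1,1,1,1,1).

Now H_k = ker ∂_k / im ∂_{k+1}, so:

  H_0: rank C_0 − rank ∂_1 = 7 − 6 = 1, and the invariant factors of ∂_1 are all 1, so H_0 = Z.

(K is a triangulation of the torus T^2.)

H_0 = Z.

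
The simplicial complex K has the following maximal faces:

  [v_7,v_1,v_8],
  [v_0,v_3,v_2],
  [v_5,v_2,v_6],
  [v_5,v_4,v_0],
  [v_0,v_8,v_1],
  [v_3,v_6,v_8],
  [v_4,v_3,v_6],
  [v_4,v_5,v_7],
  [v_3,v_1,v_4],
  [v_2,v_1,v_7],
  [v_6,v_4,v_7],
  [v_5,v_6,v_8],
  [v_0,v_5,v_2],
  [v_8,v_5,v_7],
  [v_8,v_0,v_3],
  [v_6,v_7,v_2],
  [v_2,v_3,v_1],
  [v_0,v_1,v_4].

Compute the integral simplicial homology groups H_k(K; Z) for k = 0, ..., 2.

H_0 = Z,  H_1 = Z ⊕ Z/2Z,  H_2 = 0.

Fix the vertex order v_0 < v_1 < v_2 < v_3 < v_4 < v_5 < v_6 < v_7 < v_8 and write every simplex with vertices in increasing order. Then dim K = 2 and the simplices of K are:

  0-simplices (9): [v_0], [v_1], [v_2], [v_3], [v_4], [v_5], [v_6], [v_7], [v_8]
  1-simplices (27): (27 of them)
  2-simplices (18): (18 of them)

giving chain groups C_0 ≅ Z^9, C_1 ≅ Z^27, C_2 ≅ Z^18.

Boundary ∂_1: C_1 → C_0 sends each edge [p,q] (with p < q) to q − p.
The 9×27 boundary matrix has rank 8 and Smith normal form diag(1,1,1,1,1,1,1,1).

Boundary ∂_2: C_2 → C_1 sends each 2-simplex [p,q,r] to [q,r] − [p,r] + [p,q]. For instance
  ∂[v_2,v_6,v_7] = [v_6,v_7] − [v_2,v_7] + [v_2,v_6],
  ∂[v_4,v_6,v_7] = [v_6,v_7] − [v_4,v_7] + [v_4,v_6].
The 27×18 boundary matrix has rank 18 and Smith normal form diag(1,1,1,1,1,1,1,1,1,1,1,1,1,1,1,1,1,2).

Computing H_k = (kernel of ∂_k) / (image of ∂_{k+1}):

  H_0: rank C_0 − rank ∂_1 = 9 − 8 = 1, and the invariant factors of ∂_1 are all 1, so H_0 ≅ Z.
  H_1: rank ker ∂_1 − rank ∂_2 = (27 − 8) − 18 = 1, and ∂_2 has invariant factor 2 > 1, so H_1 ≅ Z ⊕ Z/2Z.
  H_2: rank ker ∂_2 − rank ∂_3 = (18 − 18) − 0 = 0, and there is no ∂_3, so H_2 ≅ 0.

As a check, the Euler characteristic is 9 − 27 + 18 = 0, which agrees with 1 − 1 + 0 = 0.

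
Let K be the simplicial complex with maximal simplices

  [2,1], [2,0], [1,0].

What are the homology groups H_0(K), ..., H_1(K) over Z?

We work with the vertex ordering 0 < 1 < 2. The simplices of K, each written with vertices in increasing order, are:

  0-simplices (3): [0], [1], [2]
  1-simplices (3): [0,1], [0,2], [1,2]

giving chain groups C_0 ≅ Z^3, C_1 ≅ Z^3.

The boundary map ∂_1: C_1 → C_0 sends each edge [p,q] (with p < q) to q − p.
This gives a 3×3 integer matrix of rank 2; reducing to Smith normal form yields diagonal entries (1,1).

Now H_k = ker ∂_k / im ∂_{k+1}, so:

  H_0: rank C_0 − rank ∂_1 = 3 − 2 = 1, and the invariant factors of ∂_1 are all 1, so H_0 ≅ Z.
  H_1: rank ker ∂_1 − rank ∂_2 = (3 − 2) − 0 = 1, and there is no ∂_2, so H_1 ≅ Z.

(K is a triangulation of the circle S^1.)

H_0 ≅ Z,  H_1 ≅ Z.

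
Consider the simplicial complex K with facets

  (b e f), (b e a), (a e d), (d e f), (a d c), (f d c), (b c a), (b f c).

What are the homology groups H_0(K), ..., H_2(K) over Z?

We work with the vertex ordering a < b < c < d < e < f. The simplices of K, each written with vertices in increasing order, are:

  0-simplices (6): a, b, c, d, e, f
  1-simplices (12): ab, ac, ad, ae, bc, be, bf, cd, cf, de, df, ef
  2-simplices (8): abc, abe, acd, ade, bcf, bef, cdf, def

giving chain groups C_0 ≅ Z^6, C_1 ≅ Z^12, C_2 ≅ Z^8.

∂_1: C_1 → C_0 maps an edge to its endpoints' difference, ∂[p,q] = q − p.
This gives a 6×12 integer matrix of rank 5; reducing to Smith normal form yields diagonal entries (1,1,1,1,1).

The boundary map ∂_2: C_2 → C_1 maps a triangle to the signed sum of its edges. For instance
  ∂bef = ef − bf + be,
  ∂acd = cd − ad + ac.
As a 12×8 matrix over Z this has rank 7, with invariant factors (1,1,1,1,1,1,1).

Now H_k = ker ∂_k / im ∂_{k+1}, so:

  H_0: rank C_0 − rank ∂_1 = 6 − 5 = 1, and the invariant factors of ∂_1 are all 1, so H_0 ≅ Z.
  H_1: rank ker ∂_1 − rank ∂_2 = (12 − 5) − 7 = 0, and the invariant factors of ∂_2 are all 1, so H_1 ≅ 0.
  H_2: rank ker ∂_2 − rank ∂_3 = (8 − 7) − 0 = 1, and there is no ∂_3, so H_2 ≅ Z.

(K is a triangulation of the 2-sphere S^2.)

H_0 = Z,  H_1 = 0,  H_2 = Z.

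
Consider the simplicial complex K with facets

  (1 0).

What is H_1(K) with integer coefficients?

H_1 ≅ 0.

Order the vertices as 0 < 1. Listing each simplex with vertices in this order, K has dimension 1 with simplices:

  0-simplices (2): [0], [1]
  1-simplices (1): [0,1]

so the chain groups are C_0 ≅ Z^2, C_1 ≅ Z^1.

Boundary ∂_1: C_1 → C_0 is given by ∂[p,q] = [q] − [p]. For instance
  ∂[0,1] = [1] − [0].
The 2×1 boundary matrix has rank 1 and Smith normal form diag(1).

Reading off H_k = ker ∂_k / im ∂_{k+1}:

  H_1: rank ker ∂_1 − rank ∂_2 = (1 − 1) − 0 = 0, and there is no ∂_2, so H_1 ≅ 0.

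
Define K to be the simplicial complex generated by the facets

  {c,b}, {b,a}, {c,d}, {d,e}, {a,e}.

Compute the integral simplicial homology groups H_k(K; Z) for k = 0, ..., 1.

H_0 ≅ Z,  H_1 ≅ Z.

K has 5 vertices, 5 edges.
rank ∂_0 = 0, rank ∂_1 = 4 ⇒ b_0 = 5 − 0 − 4 = 1; all invariant factors of ∂_1 are 1 so no torsion. So H_0 ≅ Z.
rank ∂_1 = 4, rank ∂_2 = 0 ⇒ b_1 = 5 − 4 − 0 = 1. So H_1 ≅ Z.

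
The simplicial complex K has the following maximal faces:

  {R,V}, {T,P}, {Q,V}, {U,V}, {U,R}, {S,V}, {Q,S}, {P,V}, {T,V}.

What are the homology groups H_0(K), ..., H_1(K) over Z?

Order the vertices as P < Q < R < S < T < U < V. Listing each simplex with vertices in this order, K has dimension 1 with simplices:

  0-simplices (7): P, Q, R, S, T, U, V
  1-simplices (9): PT, PV, QS, QV, RU, RV, SV, TV, UV

giving chain groups C_0 ≅ Z^7, C_1 ≅ Z^9.

∂_1: C_1 → C_0 sends each edge [p,q] (with p < q) to q − p.
As a 7×9 matrix over Z this has rank 6, with invariant factors (1,1,1,1,1,1).

From H_k ≅ ker(∂_k) / im(∂_{k+1}) we obtain:

  H_0: rank C_0 − rank ∂_1 = 7 − 6 = 1, and the invariant factors of ∂_1 are all 1, so H_0 = Z.
  H_1: rank ker ∂_1 − rank ∂_2 = (9 − 6) − 0 = 3, and there is no ∂_2, so H_1 = Z^3.

H_0 ≅ Z,  H_1 ≅ Z^3.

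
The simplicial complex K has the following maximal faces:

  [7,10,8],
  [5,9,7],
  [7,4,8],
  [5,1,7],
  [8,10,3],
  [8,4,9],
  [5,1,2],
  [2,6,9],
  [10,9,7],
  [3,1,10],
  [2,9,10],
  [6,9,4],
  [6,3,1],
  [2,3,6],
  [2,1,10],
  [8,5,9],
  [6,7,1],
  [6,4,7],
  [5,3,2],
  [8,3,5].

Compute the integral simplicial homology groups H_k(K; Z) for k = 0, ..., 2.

We work with the vertex ordering 1 < 2 < 3 < 4 < 5 < 6 < 7 < 8 < 9 < 10. The simplices of K, each written with vertices in increasing order, are:

  0-simplices (10): [1], [2], [3], [4], [5], [6], [7], [8], [9], [10]
  1-simplices (30): (30 of them)
  2-simplices (20): (20 of them)

giving chain groups C_0 ≅ Z^10, C_1 ≅ Z^30, C_2 ≅ Z^20.

The boundary map ∂_1: C_1 → C_0 maps an edge to its endpoints' difference, ∂[p,q] = q − p.
The 10×30 boundary matrix has rank 9 and Smith normal form diag(1,1,1,1,1,1,1,1,1).

The boundary map ∂_2: C_2 → C_1 maps a triangle to the signed sum of its edges. For instance
  ∂[1,5,7] = [5,7] − [1,7] + [1,5],
  ∂[2,3,5] = [3,5] − [2,5] + [2,3].
As a 30×20 matrix over Z this has rank 20, with invariant factors (1,1,1,1,1,1,1,1,1,1,1,1,1,1,1,1,1,1,1,2).

Reading off H_k = ker ∂_k / im ∂_{k+1}:

  H_0: rank C_0 − rank ∂_1 = 10 − 9 = 1, and the invariant factors of ∂_1 are all 1, so H_0 = Z.
  H_1: rank ker ∂_1 − rank ∂_2 = (30 − 9) − 20 = 1, and ∂_2 has invariant factor 2 > 1, so H_1 = Z ⊕ Z/2Z.
  H_2: rank ker ∂_2 − rank ∂_3 = (20 − 20) − 0 = 0, and there is no ∂_3, so H_2 = 0.

(K is a triangulation of the Klein bottle.)

H_0 = Z,  H_1 = Z ⊕ Z/2Z,  H_2 = 0.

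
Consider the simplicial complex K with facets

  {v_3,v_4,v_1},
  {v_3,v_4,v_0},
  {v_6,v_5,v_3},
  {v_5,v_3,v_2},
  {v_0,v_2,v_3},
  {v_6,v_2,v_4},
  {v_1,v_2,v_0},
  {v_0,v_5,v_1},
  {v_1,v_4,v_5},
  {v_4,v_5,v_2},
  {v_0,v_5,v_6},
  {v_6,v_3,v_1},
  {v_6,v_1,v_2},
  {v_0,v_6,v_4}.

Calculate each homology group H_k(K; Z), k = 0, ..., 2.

We work with the vertex ordering v_0 < v_1 < v_2 < v_3 < v_4 < v_5 < v_6. The simplices of K, each written with vertices in increasing order, are:

  0-simplices (7): [v_0], [v_1], [v_2], [v_3], [v_4], [v_5], [v_6]
  1-simplices (21): (21 of them)
  2-simplices (14): (14 of them)

giving chain groups C_0 ≅ Z^7, C_1 ≅ Z^21, C_2 ≅ Z^14.

Boundary ∂_1: C_1 → C_0 is given by ∂[p,q] = [q] − [p].
The resulting 7×21 matrix has rank 6, and its Smith normal form has invariant factors (1,1,1,1,1,1).

∂_2: C_2 → C_1 acts by ∂[p,q,r] = [q,r] − [p,r] + [p,q]. For instance
  ∂[v_1,v_2,v_6] = [v_2,v_6] − [v_1,v_6] + [v_1,v_2],
  ∂[v_3,v_5,v_6] = [v_5,v_6] − [v_3,v_6] + [v_3,v_5].
The resulting 21×14 matrix has rank 13, and its Smith normal form has invariant factors (1,1,1,1,1,1,1,1,1,1,1,1,1).

Computing H_k = (kernel of ∂_k) / (image of ∂_{k+1}):

  H_0: rank C_0 − rank ∂_1 = 7 − 6 = 1, and the invariant factors of ∂_1 are all 1, so H_0 = Z.
  H_1: rank ker ∂_1 − rank ∂_2 = (21 − 6) − 13 = 2, and the invariant factors of ∂_2 are all 1, so H_1 = Z^2.
  H_2: rank ker ∂_2 − rank ∂_3 = (14 − 13) − 0 = 1, and there is no ∂_3, so H_2 = Z.

As a check, the Euler characteristic is 7 − 21 + 14 = 0, which agrees with 1 − 2 + 1 = 0.

H_0 ≅ Z,  H_1 ≅ Z^2,  H_2 ≅ Z.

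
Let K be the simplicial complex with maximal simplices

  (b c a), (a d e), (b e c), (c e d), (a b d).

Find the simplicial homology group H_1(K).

H_1 = Z.

We work with the vertex ordering a < b < c < d < e. The simplices of K, each written with vertices in increasing order, are:

  0-simplices (5): a, b, c, d, e
  1-simplices (10): ab, ac, ad, ae, bc, bd, be, cd, ce, de
  2-simplices (5): abc, abd, ade, bce, cde

Hence C_0 ≅ Z^5, C_1 ≅ Z^10, C_2 ≅ Z^5.

Boundary ∂_1: C_1 → C_0 sends each edge [p,q] (with p < q) to q − p. For instance
  ∂bd = d − b.
The 5×10 boundary matrix has rank 4 and Smith normal form diag(1,1,1,1).

Boundary ∂_2: C_2 → C_1 acts by ∂[p,q,r] = [q,r] − [p,r] + [p,q]. For instance
  ∂abc = bc − ac + ab,
  ∂ade = de − ae + ad.
As a 10×5 matrix over Z this has rank 5, with invariant factors (1,1,1,1,1).

From H_k ≅ ker(∂_k) / im(∂_{k+1}) we obtain:

  H_1: rank ker ∂_1 − rank ∂_2 = (10 − 4) − 5 = 1, and the invariant factors of ∂_2 are all 1, so H_1 ≅ Z.

(K is a triangulation of the Möbius band.)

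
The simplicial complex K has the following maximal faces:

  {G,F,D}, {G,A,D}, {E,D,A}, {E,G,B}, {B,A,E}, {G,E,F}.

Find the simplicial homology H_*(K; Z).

H_0 = Z,  H_1 = Z,  H_2 = 0.

K has 6 vertices, 12 edges, 6 triangles.
rank ∂_0 = 0, rank ∂_1 = 5 ⇒ b_0 = 6 − 0 − 5 = 1; all invariant factors of ∂_1 are 1 so no torsion. So H_0 = Z.
rank ∂_1 = 5, rank ∂_2 = 6 ⇒ b_1 = 12 − 5 − 6 = 1; all invariant factors of ∂_2 are 1 so no torsion. So H_1 = Z.
rank ∂_2 = 6, rank ∂_3 = 0 ⇒ b_2 = 6 − 6 − 0 = 0. So H_2 = 0.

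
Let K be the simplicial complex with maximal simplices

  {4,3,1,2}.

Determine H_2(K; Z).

H_2 ≅ 0.

Take the total order 1 < 2 < 3 < 4 on the vertex set. Then K (dimension 3) consists of the simplices:

  0-simplices (4): [1], [2], [3], [4]
  1-simplices (6): [1,2], [1,3], [1,4], [2,3], [2,4], [3,4]
  2-simplices (4): [1,2,3], [1,2,4], [1,3,4], [2,3,4]
  3-simplices (1): [1,2,3,4]

giving chain groups C_0 ≅ Z^4, C_1 ≅ Z^6, C_2 ≅ Z^4, C_3 ≅ Z^1.

The boundary map ∂_1: C_1 → C_0 maps an edge to its endpoints' difference, ∂[p,q] = q − p. For instance
  ∂[2,4] = [4] − [2].
This gives a 4×6 integer matrix of rank 3; reducing to Smith normal form yields diagonal entries (1,1,1).

Boundary ∂_2: C_2 → C_1 acts by ∂[p,q,r] = [q,r] − [p,r] + [p,q]. For instance
  ∂[1,3,4] = [3,4] − [1,4] + [1,3],
  ∂[2,3,4] = [3,4] − [2,4] + [2,3].
As a 6×4 matrix over Z this has rank 3, with invariant factors (1,1,1).

The boundary map ∂_3: C_3 → C_2 sends each 3-simplex σ to the alternating sum Σ_i (−1)^i (σ with its i-th vertex removed). For instance
  ∂[1,2,3,4] = [2,3,4] − [1,3,4] + [1,2,4] − [1,2,3].
As a 4×1 matrix over Z this has rank 1, with invariant factors (1).

Now H_k = ker ∂_k / im ∂_{k+1}, so:

  H_2: rank ker ∂_2 − rank ∂_3 = (4 − 3) − 1 = 0, and the invariant factors of ∂_3 are all 1, so H_2 ≅ 0.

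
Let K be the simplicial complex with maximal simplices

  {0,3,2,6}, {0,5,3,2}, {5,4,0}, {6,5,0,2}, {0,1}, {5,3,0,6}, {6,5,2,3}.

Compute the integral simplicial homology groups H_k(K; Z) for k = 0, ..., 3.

H_0 ≅ Z,  H_1 = 0,  H_2 = 0,  H_3 ≅ Z.

Take the total order 0 < 1 < 2 < 3 < 4 < 5 < 6 on the vertex set. Then K (dimension 3) consists of the simplices:

  0-simplices (7): [0], [1], [2], [3], [4], [5], [6]
  1-simplices (13): [0,1], [0,2], [0,3], [0,4], [0,5], [0,6], [2,3], [2,5], [2,6], [3,5], [3,6], [4,5], [5,6]
  2-simplices (11): [0,2,3], [0,2,5], [0,2,6], [0,3,5], [0,3,6], [0,4,5], [0,5,6], [2,3,5], [2,3,6], [2,5,6], [3,5,6]
  3-simplices (5): [0,2,3,5], [0,2,3,6], [0,2,5,6], [0,3,5,6], [2,3,5,6]

giving chain groups C_0 ≅ Z^7, C_1 ≅ Z^13, C_2 ≅ Z^11, C_3 ≅ Z^5.

The boundary map ∂_1: C_1 → C_0 is given by ∂[p,q] = [q] − [p]. For instance
  ∂[0,5] = [5] − [0].
The 7×13 boundary matrix has rank 6 and Smith normal form diag(1,1,1,1,1,1).

Boundary ∂_2: C_2 → C_1 acts by ∂[p,q,r] = [q,r] − [p,r] + [p,q]. For instance
  ∂[0,2,3] = [2,3] − [0,3] + [0,2],
  ∂[0,2,5] = [2,5] − [0,5] + [0,2].
This gives a 13×11 integer matrix of rank 7; reducing to Smith normal form yields diagonal entries (1,1,1,1,1,1,1).

∂_3: C_3 → C_2 sends each 3-simplex σ to the alternating sum Σ_i (−1)^i (σ with its i-th vertex removed). For instance
  ∂[0,2,3,5] = [2,3,5] − [0,3,5] + [0,2,5] − [0,2,3],
  ∂[0,3,5,6] = [3,5,6] − [0,5,6] + [0,3,6] − [0,3,5].
The resulting 11×5 matrix has rank 4, and its Smith normal form has invariant factors (1,1,1,1).

Now H_k = ker ∂_k / im ∂_{k+1}, so:

  H_0: rank C_0 − rank ∂_1 = 7 − 6 = 1, and the invariant factors of ∂_1 are all 1, so H_0 ≅ Z.
  H_1: rank ker ∂_1 − rank ∂_2 = (13 − 6) − 7 = 0, and the invariant factors of ∂_2 are all 1, so H_1 ≅ 0.
  H_2: rank ker ∂_2 − rank ∂_3 = (11 − 7) − 4 = 0, and the invariant factors of ∂_3 are all 1, so H_2 ≅ 0.
  H_3: rank ker ∂_3 − rank ∂_4 = (5 − 4) − 0 = 1, and there is no ∂_4, so H_3 ≅ Z.

As a check, the Euler characteristic is 7 − 13 + 11 − 5 = 0, which agrees with 1 − 0 + 0 − 1 = 0.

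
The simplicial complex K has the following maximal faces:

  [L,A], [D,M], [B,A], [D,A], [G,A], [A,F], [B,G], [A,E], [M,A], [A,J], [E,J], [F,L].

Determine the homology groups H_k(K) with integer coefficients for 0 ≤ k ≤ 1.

H_0 ≅ Z,  H_1 ≅ Z^4.

Fix the vertex order A < B < D < E < F < G < J < L < M and write every simplex with vertices in increasing order. Then dim K = 1 and the simplices of K are:

  0-simplices (9): A, B, D, E, F, G, J, L, M
  1-simplices (12): AB, AD, AE, AF, AG, AJ, AL, AM, BG, DM, EJ, FL

Hence C_0 ≅ Z^9, C_1 ≅ Z^12.

The boundary map ∂_1: C_1 → C_0 maps an edge to its endpoints' difference, ∂[p,q] = q − p.
As a 9×12 matrix over Z this has rank 8, with invariant factors (1,1,1,1,1,1,1,1).

Reading off H_k = ker ∂_k / im ∂_{k+1}:

  H_0: rank C_0 − rank ∂_1 = 9 − 8 = 1, and the invariant factors of ∂_1 are all 1, so H_0 ≅ Z.
  H_1: rank ker ∂_1 − rank ∂_2 = (12 − 8) − 0 = 4, and there is no ∂_2, so H_1 ≅ Z^4.

(K is a triangulation of a wedge of 4 circles.)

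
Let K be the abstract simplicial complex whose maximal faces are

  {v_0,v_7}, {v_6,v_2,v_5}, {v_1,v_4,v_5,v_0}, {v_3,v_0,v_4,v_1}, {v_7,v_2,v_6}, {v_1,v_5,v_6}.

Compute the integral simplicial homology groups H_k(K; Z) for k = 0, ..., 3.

K has 8 vertices, 16 edges, 10 triangles, 2 3-simplices.
rank ∂_0 = 0, rank ∂_1 = 7 ⇒ b_0 = 8 − 0 − 7 = 1; all invariant factors of ∂_1 are 1 so no torsion. So H_0 ≅ Z.
rank ∂_1 = 7, rank ∂_2 = 8 ⇒ b_1 = 16 − 7 − 8 = 1; all invariant factors of ∂_2 are 1 so no torsion. So H_1 ≅ Z.
rank ∂_2 = 8, rank ∂_3 = 2 ⇒ b_2 = 10 − 8 − 2 = 0; all invariant factors of ∂_3 are 1 so no torsion. So H_2 ≅ 0.
rank ∂_3 = 2, rank ∂_4 = 0 ⇒ b_3 = 2 − 2 − 0 = 0. So H_3 ≅ 0.

H_0 ≅ Z,  H_1 ≅ Z,  H_2 = 0,  H_3 = 0.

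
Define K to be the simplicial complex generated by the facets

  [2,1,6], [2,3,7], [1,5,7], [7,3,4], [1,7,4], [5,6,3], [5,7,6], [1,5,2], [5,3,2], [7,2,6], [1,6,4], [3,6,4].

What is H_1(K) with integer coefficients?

H_1 = Z/2.

Order the vertices as 1 < 2 < 3 < 4 < 5 < 6 < 7. Listing each simplex with vertices in this order, K has dimension 2 with simplices:

  0-simplices (7): [1], [2], [3], [4], [5], [6], [7]
  1-simplices (18): [1,2], [1,4], [1,5], [1,6], [1,7], [2,3], [2,5], [2,6], [2,7], [3,4], [3,5], [3,6], [3,7], [4,6], [4,7], [5,6], [5,7], [6,7]
  2-simplices (12): [1,2,5], [1,2,6], [1,4,6], [1,4,7], [1,5,7], [2,3,5], [2,3,7], [2,6,7], [3,4,6], [3,4,7], [3,5,6], [5,6,7]

giving chain groups C_0 ≅ Z^7, C_1 ≅ Z^18, C_2 ≅ Z^12.

∂_1: C_1 → C_0 sends each edge [p,q] (with p < q) to q − p. For instance
  ∂[4,7] = [7] − [4].
The resulting 7×18 matrix has rank 6, and its Smith normal form has invariant factors (1,1,1,1,1,1).

∂_2: C_2 → C_1 maps a triangle to the signed sum of its edges. For instance
  ∂[2,3,5] = [3,5] − [2,5] + [2,3],
  ∂[1,4,7] = [4,7] − [1,7] + [1,4].
This gives a 18×12 integer matrix of rank 12; reducing to Smith normal form yields diagonal entries (1,1,1,1,1,1,1,1,1,1,1,2).

Now H_k = ker ∂_k / im ∂_{k+1}, so:

  H_1: rank ker ∂_1 − rank ∂_2 = (18 − 6) − 12 = 0, and ∂_2 has invariant factor 2 > 1, so H_1 ≅ Z/2.

(K is a triangulation of the real projective plane RP^2.)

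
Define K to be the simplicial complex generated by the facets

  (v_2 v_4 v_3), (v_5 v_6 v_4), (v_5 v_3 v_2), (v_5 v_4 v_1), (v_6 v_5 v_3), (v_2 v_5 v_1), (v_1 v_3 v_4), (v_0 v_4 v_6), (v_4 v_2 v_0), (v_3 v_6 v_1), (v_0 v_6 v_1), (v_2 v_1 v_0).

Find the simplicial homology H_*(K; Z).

H_0 ≅ Z,  H_1 ≅ Z/2,  H_2 = 0.

Take the total order v_0 < v_1 < v_2 < v_3 < v_4 < v_5 < v_6 on the vertex set. Then K (dimension 2) consists of the simplices:

  0-simplices (7): [v_0], [v_1], [v_2], [v_3], [v_4], [v_5], [v_6]
  1-simplices (18): (18 of them)
  2-simplices (12): (12 of them)

so the chain groups are C_0 ≅ Z^7, C_1 ≅ Z^18, C_2 ≅ Z^12.

Boundary ∂_1: C_1 → C_0 sends each edge [p,q] (with p < q) to q − p.
The resulting 7×18 matrix has rank 6, and its Smith normal form has invariant factors (1,1,1,1,1,1).

∂_2: C_2 → C_1 maps a triangle to the signed sum of its edges. For instance
  ∂[v_3,v_5,v_6] = [v_5,v_6] − [v_3,v_6] + [v_3,v_5],
  ∂[v_1,v_3,v_4] = [v_3,v_4] − [v_1,v_4] + [v_1,v_3].
The 18×12 boundary matrix has rank 12 and Smith normal form diag(1,1,1,1,1,1,1,1,1,1,1,2).

From H_k ≅ ker(∂_k) / im(∂_{k+1}) we obtain:

  H_0: rank C_0 − rank ∂_1 = 7 − 6 = 1, and the invariant factors of ∂_1 are all 1, so H_0 = Z.
  H_1: rank ker ∂_1 − rank ∂_2 = (18 − 6) − 12 = 0, and ∂_2 has invariant factor 2 > 1, so H_1 = Z/2.
  H_2: rank ker ∂_2 − rank ∂_3 = (12 − 12) − 0 = 0, and there is no ∂_3, so H_2 = 0.

As a check, the Euler characteristic is 7 − 18 + 12 = 1, which agrees with 1 − 0 + 0 = 1.
(K is a triangulation of the real projective plane RP^2.)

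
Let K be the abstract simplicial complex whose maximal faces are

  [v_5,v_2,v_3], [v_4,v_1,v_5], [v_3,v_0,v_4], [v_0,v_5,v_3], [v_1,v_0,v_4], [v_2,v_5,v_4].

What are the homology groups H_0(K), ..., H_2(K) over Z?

Take the total order v_0 < v_1 < v_2 < v_3 < v_4 < v_5 on the vertex set. Then K (dimension 2) consists of the simplices:

  0-simplices (6): [v_0], [v_1], [v_2], [v_3], [v_4], [v_5]
  1-simplices (12): [v_0,v_1], [v_0,v_3], [v_0,v_4], [v_0,v_5], [v_1,v_4], [v_1,v_5], [v_2,v_3], [v_2,v_4], [v_2,v_5], [v_3,v_4], [v_3,v_5], [v_4,v_5]
  2-simplices (6): [v_0,v_1,v_4], [v_0,v_3,v_4], [v_0,v_3,v_5], [v_1,v_4,v_5], [v_2,v_3,v_5], [v_2,v_4,v_5]

so the chain groups are C_0 ≅ Z^6, C_1 ≅ Z^12, C_2 ≅ Z^6.

The boundary map ∂_1: C_1 → C_0 maps an edge to its endpoints' difference, ∂[p,q] = q − p. For instance
  ∂[v_4,v_5] = [v_5] − [v_4].
The 6×12 boundary matrix has rank 5 and Smith normal form diag(1,1,1,1,1).

∂_2: C_2 → C_1 maps a triangle to the signed sum of its edges. For instance
  ∂[v_2,v_4,v_5] = [v_4,v_5] − [v_2,v_5] + [v_2,v_4],
  ∂[v_1,v_4,v_5] = [v_4,v_5] − [v_1,v_5] + [v_1,v_4].
The resulting 12×6 matrix has rank 6, and its Smith normal form has invariant factors (1,1,1,1,1,1).

Computing H_k = (kernel of ∂_k) / (image of ∂_{k+1}):

  H_0: rank C_0 − rank ∂_1 = 6 − 5 = 1, and the invariant factors of ∂_1 are all 1, so H_0 = Z.
  H_1: rank ker ∂_1 − rank ∂_2 = (12 − 5) − 6 = 1, and the invariant factors of ∂_2 are all 1, so H_1 = Z.
  H_2: rank ker ∂_2 − rank ∂_3 = (6 − 6) − 0 = 0, and there is no ∂_3, so H_2 = 0.

(K is a triangulation of the cylinder S^1 x I.)

H_0 = Z,  H_1 = Z,  H_2 = 0.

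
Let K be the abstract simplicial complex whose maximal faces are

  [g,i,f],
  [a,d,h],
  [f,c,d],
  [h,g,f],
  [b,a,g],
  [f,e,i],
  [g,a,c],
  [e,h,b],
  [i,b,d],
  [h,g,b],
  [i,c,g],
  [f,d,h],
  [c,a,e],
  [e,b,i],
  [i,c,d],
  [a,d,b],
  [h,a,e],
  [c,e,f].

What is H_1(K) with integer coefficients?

K has 9 vertices, 27 edges, 18 triangles.
rank ∂_1 = 8, rank ∂_2 = 18 ⇒ b_1 = 27 − 8 − 18 = 1; ∂_2 has invariant factor(s) [2] giving torsion. So H_1 = Z ⊕ Z/2.

H_1 = Z ⊕ Z/2.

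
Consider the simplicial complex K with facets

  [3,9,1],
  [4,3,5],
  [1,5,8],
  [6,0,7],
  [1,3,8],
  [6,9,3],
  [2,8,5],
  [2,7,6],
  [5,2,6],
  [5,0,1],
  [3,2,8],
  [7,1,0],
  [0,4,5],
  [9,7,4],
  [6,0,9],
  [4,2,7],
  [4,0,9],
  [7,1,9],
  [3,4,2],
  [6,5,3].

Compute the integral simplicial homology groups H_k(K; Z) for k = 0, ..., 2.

H_0 ≅ Z,  H_1 ≅ Z ⊕ Z/2Z,  H_2 = 0.

We work with the vertex ordering 0 < 1 < 2 < 3 < 4 < 5 < 6 < 7 < 8 < 9. The simplices of K, each written with vertices in increasing order, are:

  0-simplices (10): [0], [1], [2], [3], [4], [5], [6], [7], [8], [9]
  1-simplices (30): (30 of them)
  2-simplices (20): (20 of them)

giving chain groups C_0 ≅ Z^10, C_1 ≅ Z^30, C_2 ≅ Z^20.

Boundary ∂_1: C_1 → C_0 sends each edge [p,q] (with p < q) to q − p. For instance
  ∂[3,6] = [6] − [3].
The resulting 10×30 matrix has rank 9, and its Smith normal form has invariant factors (1,1,1,1,1,1,1,1,1).

The boundary map ∂_2: C_2 → C_1 sends each 2-simplex [p,q,r] to [q,r] − [p,r] + [p,q]. For instance
  ∂[3,5,6] = [5,6] − [3,6] + [3,5],
  ∂[2,3,8] = [3,8] − [2,8] + [2,3].
The 30×20 boundary matrix has rank 20 and Smith normal form diag(1,1,1,1,1,1,1,1,1,1,1,1,1,1,1,1,1,1,1,2).

Reading off H_k = ker ∂_k / im ∂_{k+1}:

  H_0: rank C_0 − rank ∂_1 = 10 − 9 = 1, and the invariant factors of ∂_1 are all 1, so H_0 = Z.
  H_1: rank ker ∂_1 − rank ∂_2 = (30 − 9) − 20 = 1, and ∂_2 has invariant factor 2 > 1, so H_1 = Z ⊕ Z/2Z.
  H_2: rank ker ∂_2 − rank ∂_3 = (20 − 20) − 0 = 0, and there is no ∂_3, so H_2 = 0.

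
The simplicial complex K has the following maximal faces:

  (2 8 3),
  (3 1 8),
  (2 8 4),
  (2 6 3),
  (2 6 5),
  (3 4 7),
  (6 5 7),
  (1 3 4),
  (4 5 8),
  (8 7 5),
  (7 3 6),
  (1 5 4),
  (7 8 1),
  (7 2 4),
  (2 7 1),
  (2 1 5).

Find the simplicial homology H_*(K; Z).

Order the vertices as 1 < 2 < 3 < 4 < 5 < 6 < 7 < 8. Listing each simplex with vertices in this order, K has dimension 2 with simplices:

  0-simplices (8): [1], [2], [3], [4], [5], [6], [7], [8]
  1-simplices (24): (24 of them)
  2-simplices (16): [1,2,5], [1,2,7], [1,3,4], [1,3,8], [1,4,5], [1,7,8], [2,3,6], [2,3,8], [2,4,7], [2,4,8], [2,5,6], [3,4,7], [3,6,7], [4,5,8], [5,6,7], [5,7,8]

so the chain groups are C_0 ≅ Z^8, C_1 ≅ Z^24, C_2 ≅ Z^16.

∂_1: C_1 → C_0 sends each edge [p,q] (with p < q) to q − p. For instance
  ∂[5,8] = [8] − [5].
As a 8×24 matrix over Z this has rank 7, with invariant factors (1,1,1,1,1,1,1).

The boundary map ∂_2: C_2 → C_1 sends each 2-simplex [p,q,r] to [q,r] − [p,r] + [p,q]. For instance
  ∂[1,2,7] = [2,7] − [1,7] + [1,2],
  ∂[5,6,7] = [6,7] − [5,7] + [5,6].
As a 24×16 matrix over Z this has rank 15, with invariant factors (1,1,1,1,1,1,1,1,1,1,1,1,1,1,1).

Computing H_k = (kernel of ∂_k) / (image of ∂_{k+1}):

  H_0: rank C_0 − rank ∂_1 = 8 − 7 = 1, and the invariant factors of ∂_1 are all 1, so H_0 ≅ Z.
  H_1: rank ker ∂_1 − rank ∂_2 = (24 − 7) − 15 = 2, and the invariant factors of ∂_2 are all 1, so H_1 ≅ Z^2.
  H_2: rank ker ∂_2 − rank ∂_3 = (16 − 15) − 0 = 1, and there is no ∂_3, so H_2 ≅ Z.

As a check, the Euler characteristic is 8 − 24 + 16 = 0, which agrees with 1 − 2 + 1 = 0.

H_0 ≅ Z,  H_1 ≅ Z^2,  H_2 ≅ Z.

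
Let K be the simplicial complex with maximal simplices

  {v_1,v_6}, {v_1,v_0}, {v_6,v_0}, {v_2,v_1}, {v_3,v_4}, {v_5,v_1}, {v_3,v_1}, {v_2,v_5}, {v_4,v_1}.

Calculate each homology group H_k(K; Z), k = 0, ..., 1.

H_0 ≅ Z,  H_1 ≅ Z^3.

We work with the vertex ordering v_0 < v_1 < v_2 < v_3 < v_4 < v_5 < v_6. The simplices of K, each written with vertices in increasing order, are:

  0-simplices (7): [v_0], [v_1], [v_2], [v_3], [v_4], [v_5], [v_6]
  1-simplices (9): [v_0,v_1], [v_0,v_6], [v_1,v_2], [v_1,v_3], [v_1,v_4], [v_1,v_5], [v_1,v_6], [v_2,v_5], [v_3,v_4]

giving chain groups C_0 ≅ Z^7, C_1 ≅ Z^9.

∂_1: C_1 → C_0 maps an edge to its endpoints' difference, ∂[p,q] = q − p. For instance
  ∂[v_2,v_5] = [v_5] − [v_2].
As a 7×9 matrix over Z this has rank 6, with invariant factors (1,1,1,1,1,1).

Computing H_k = (kernel of ∂_k) / (image of ∂_{k+1}):

  H_0: rank C_0 − rank ∂_1 = 7 − 6 = 1, and the invariant factors of ∂_1 are all 1, so H_0 ≅ Z.
  H_1: rank ker ∂_1 − rank ∂_2 = (9 − 6) − 0 = 3, and there is no ∂_2, so H_1 ≅ Z^3.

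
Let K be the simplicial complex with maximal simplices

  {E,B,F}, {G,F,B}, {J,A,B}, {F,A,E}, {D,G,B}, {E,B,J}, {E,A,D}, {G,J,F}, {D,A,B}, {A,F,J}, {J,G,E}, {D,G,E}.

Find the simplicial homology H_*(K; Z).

Fix the vertex order A < B < D < E < F < G < J and write every simplex with vertices in increasing order. Then dim K = 2 and the simplices of K are:

  0-simplices (7): A, B, D, E, F, G, J
  1-simplices (18): AB, AD, AE, AF, AJ, BD, BE, BF, BG, BJ, DE, DG, EF, EG, EJ, FG, FJ, GJ
  2-simplices (12): ABD, ABJ, ADE, AEF, AFJ, BDG, BEF, BEJ, BFG, DEG, EGJ, FGJ

Hence C_0 ≅ Z^7, C_1 ≅ Z^18, C_2 ≅ Z^12.

Boundary ∂_1: C_1 → C_0 is given by ∂[p,q] = [q] − [p]. For instance
  ∂AB = B − A.
This gives a 7×18 integer matrix of rank 6; reducing to Smith normal form yields diagonal entries (1,1,1,1,1,1).

Boundary ∂_2: C_2 → C_1 sends each 2-simplex [p,q,r] to [q,r] − [p,r] + [p,q]. For instance
  ∂BEF = EF − BF + BE,
  ∂DEG = EG − DG + DE.
This gives a 18×12 integer matrix of rank 12; reducing to Smith normal form yields diagonal entries (1,1,1,1,1,1,1,1,1,1,1,2).

Now H_k = ker ∂_k / im ∂_{k+1}, so:

  H_0: rank C_0 − rank ∂_1 = 7 − 6 = 1, and the invariant factors of ∂_1 are all 1, so H_0 ≅ Z.
  H_1: rank ker ∂_1 − rank ∂_2 = (18 − 6) − 12 = 0, and ∂_2 has invariant factor 2 > 1, so H_1 ≅ Z/2.
  H_2: rank ker ∂_2 − rank ∂_3 = (12 − 12) − 0 = 0, and there is no ∂_3, so H_2 ≅ 0.

H_0 ≅ Z,  H_1 ≅ Z/2,  H_2 = 0.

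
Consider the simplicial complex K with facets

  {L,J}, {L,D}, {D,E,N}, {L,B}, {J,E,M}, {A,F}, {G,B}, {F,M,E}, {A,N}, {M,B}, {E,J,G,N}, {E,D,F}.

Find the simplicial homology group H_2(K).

Order the vertices as A < B < D < E < F < G < J < L < M < N. Listing each simplex with vertices in this order, K has dimension 3 with simplices:

  0-simplices (10): A, B, D, E, F, G, J, L, M, N
  1-simplices (20): AF, AN, BG, BL, BM, DE, DF, DL, DN, EF, EG, EJ, EM, EN, FM, GJ, GN, JL, JM, JN
  2-simplices (8): DEF, DEN, EFM, EGJ, EGN, EJM, EJN, GJN
  3-simplices (1): EGJN

so the chain groups are C_0 ≅ Z^10, C_1 ≅ Z^20, C_2 ≅ Z^8, C_3 ≅ Z^1.

The boundary map ∂_1: C_1 → C_0 maps an edge to its endpoints' difference, ∂[p,q] = q − p.
This gives a 10×20 integer matrix of rank 9; reducing to Smith normal form yields diagonal entries (1,1,1,1,1,1,1,1,1).

∂_2: C_2 → C_1 acts by ∂[p,q,r] = [q,r] − [p,r] + [p,q]. For instance
  ∂EJM = JM − EM + EJ,
  ∂DEF = EF − DF + DE.
The 20×8 boundary matrix has rank 7 and Smith normal form diag(1,1,1,1,1,1,1).

The boundary map ∂_3: C_3 → C_2 sends each 3-simplex σ to the alternating sum Σ_i (−1)^i (σ with its i-th vertex removed). For instance
  ∂EGJN = GJN − EJN + EGN − EGJ.
The 8×1 boundary matrix has rank 1 and Smith normal form diag(1).

Reading off H_k = ker ∂_k / im ∂_{k+1}:

  H_2: rank ker ∂_2 − rank ∂_3 = (8 − 7) − 1 = 0, and the invariant factors of ∂_3 are all 1, so H_2 ≅ 0.

H_2 = 0.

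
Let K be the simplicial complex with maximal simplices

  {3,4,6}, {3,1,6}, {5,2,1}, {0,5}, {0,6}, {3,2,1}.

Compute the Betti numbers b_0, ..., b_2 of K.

Fix the vertex order 0 < 1 < 2 < 3 < 4 < 5 < 6 and write every simplex with vertices in increasing order. Then dim K = 2 and the simplices of K are:

  0-simplices (7): [0], [1], [2], [3], [4], [5], [6]
  1-simplices (11): [0,5], [0,6], [1,2], [1,3], [1,5], [1,6], [2,3], [2,5], [3,4], [3,6], [4,6]
  2-simplices (4): [1,2,3], [1,2,5], [1,3,6], [3,4,6]

Hence C_0 ≅ Z^7, C_1 ≅ Z^11, C_2 ≅ Z^4.

∂_1: C_1 → C_0 maps an edge to its endpoints' difference, ∂[p,q] = q − p. For instance
  ∂[3,6] = [6] − [3].
The resulting 7×11 matrix has rank 6, and its Smith normal form has invariant factors (1,1,1,1,1,1).

The boundary map ∂_2: C_2 → C_1 maps a triangle to the signed sum of its edges. For instance
  ∂[1,2,5] = [2,5] − [1,5] + [1,2],
  ∂[1,3,6] = [3,6] − [1,6] + [1,3].
As a 11×4 matrix over Z this has rank 4, with invariant factors (1,1,1,1).

Now H_k = ker ∂_k / im ∂_{k+1}, so:

  H_0: rank C_0 − rank ∂_1 = 7 − 6 = 1, and the invariant factors of ∂_1 are all 1, so H_0 = Z.
  H_1: rank ker ∂_1 − rank ∂_2 = (11 − 6) − 4 = 1, and the invariant factors of ∂_2 are all 1, so H_1 = Z.
  H_2: rank ker ∂_2 − rank ∂_3 = (4 − 4) − 0 = 0, and there is no ∂_3, so H_2 = 0.

Hence the Betti numbers are b_0 = 1, b_1 = 1, b_2 = 0.

b_0 = 1, b_1 = 1, b_2 = 0.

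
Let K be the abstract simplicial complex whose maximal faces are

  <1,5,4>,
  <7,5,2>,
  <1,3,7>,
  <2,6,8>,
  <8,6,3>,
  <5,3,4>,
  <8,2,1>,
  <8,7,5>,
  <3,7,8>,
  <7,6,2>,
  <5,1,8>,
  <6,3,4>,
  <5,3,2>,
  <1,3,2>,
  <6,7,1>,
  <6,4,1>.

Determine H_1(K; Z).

Order the vertices as 1 < 2 < 3 < 4 < 5 < 6 < 7 < 8. Listing each simplex with vertices in this order, K has dimension 2 with simplices:

  0-simplices (8): [1], [2], [3], [4], [5], [6], [7], [8]
  1-simplices (24): (24 of them)
  2-simplices (16): [1,2,3], [1,2,8], [1,3,7], [1,4,5], [1,4,6], [1,5,8], [1,6,7], [2,3,5], [2,5,7], [2,6,7], [2,6,8], [3,4,5], [3,4,6], [3,6,8], [3,7,8], [5,7,8]

so the chain groups are C_0 ≅ Z^8, C_1 ≅ Z^24, C_2 ≅ Z^16.

∂_1: C_1 → C_0 is given by ∂[p,q] = [q] − [p]. For instance
  ∂[2,3] = [3] − [2].
The 8×24 boundary matrix has rank 7 and Smith normal form diag(1,1,1,1,1,1,1).

∂_2: C_2 → C_1 maps a triangle to the signed sum of its edges. For instance
  ∂[2,3,5] = [3,5] − [2,5] + [2,3],
  ∂[2,6,8] = [6,8] − [2,8] + [2,6].
The 24×16 boundary matrix has rank 15 and Smith normal form diag(1,1,1,1,1,1,1,1,1,1,1,1,1,1,1).

Computing H_k = (kernel of ∂_k) / (image of ∂_{k+1}):

  H_1: rank ker ∂_1 − rank ∂_2 = (24 − 7) − 15 = 2, and the invariant factors of ∂_2 are all 1, so H_1 = Z^2.

H_1 ≅ Z^2.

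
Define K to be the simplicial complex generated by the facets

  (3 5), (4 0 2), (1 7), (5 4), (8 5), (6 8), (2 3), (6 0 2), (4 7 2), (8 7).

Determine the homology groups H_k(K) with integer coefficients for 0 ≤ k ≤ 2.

H_0 ≅ Z,  H_1 ≅ Z^3,  H_2 = 0.

Take the total order 0 < 1 < 2 < 3 < 4 < 5 < 6 < 7 < 8 on the vertex set. Then K (dimension 2) consists of the simplices:

  0-simplices (9): [0], [1], [2], [3], [4], [5], [6], [7], [8]
  1-simplices (14): [0,2], [0,4], [0,6], [1,7], [2,3], [2,4], [2,6], [2,7], [3,5], [4,5], [4,7], [5,8], [6,8], [7,8]
  2-simplices (3): [0,2,4], [0,2,6], [2,4,7]

Hence C_0 ≅ Z^9, C_1 ≅ Z^14, C_2 ≅ Z^3.

∂_1: C_1 → C_0 sends each edge [p,q] (with p < q) to q − p. For instance
  ∂[2,3] = [3] − [2].
The 9×14 boundary matrix has rank 8 and Smith normal form diag(1,1,1,1,1,1,1,1).

The boundary map ∂_2: C_2 → C_1 sends each 2-simplex [p,q,r] to [q,r] − [p,r] + [p,q]. For instance
  ∂[0,2,4] = [2,4] − [0,4] + [0,2],
  ∂[2,4,7] = [4,7] − [2,7] + [2,4].
The 14×3 boundary matrix has rank 3 and Smith normal form diag(1,1,1).

Computing H_k = (kernel of ∂_k) / (image of ∂_{k+1}):

  H_0: rank C_0 − rank ∂_1 = 9 − 8 = 1, and the invariant factors of ∂_1 are all 1, so H_0 ≅ Z.
  H_1: rank ker ∂_1 − rank ∂_2 = (14 − 8) − 3 = 3, and the invariant factors of ∂_2 are all 1, so H_1 ≅ Z^3.
  H_2: rank ker ∂_2 − rank ∂_3 = (3 − 3) − 0 = 0, and there is no ∂_3, so H_2 ≅ 0.

As a check, the Euler characteristic is 9 − 14 + 3 = -2, which agrees with 1 − 3 + 0 = -2.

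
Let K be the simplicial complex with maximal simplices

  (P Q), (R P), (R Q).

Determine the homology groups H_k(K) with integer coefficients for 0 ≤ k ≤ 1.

Take the total order P < Q < R on the vertex set. Then K (dimension 1) consists of the simplices:

  0-simplices (3): P, Q, R
  1-simplices (3): PQ, PR, QR

Hence C_0 ≅ Z^3, C_1 ≅ Z^3.

Boundary ∂_1: C_1 → C_0 maps an edge to its endpoints' difference, ∂[p,q] = q − p. For instance
  ∂PQ = Q − P.
The 3×3 boundary matrix has rank 2 and Smith normal form diag(1,1).

Now H_k = ker ∂_k / im ∂_{k+1}, so:

  H_0: rank C_0 − rank ∂_1 = 3 − 2 = 1, and the invariant factors of ∂_1 are all 1, so H_0 = Z.
  H_1: rank ker ∂_1 − rank ∂_2 = (3 − 2) − 0 = 1, and there is no ∂_2, so H_1 = Z.

H_0 = Z,  H_1 = Z.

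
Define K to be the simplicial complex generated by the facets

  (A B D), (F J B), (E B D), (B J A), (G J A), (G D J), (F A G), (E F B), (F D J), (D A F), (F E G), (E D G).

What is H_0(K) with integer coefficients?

H_0 = Z.

Order the vertices as A < B < D < E < F < G < J. Listing each simplex with vertices in this order, K has dimension 2 with simplices:

  0-simplices (7): A, B, D, E, F, G, J
  1-simplices (18): AB, AD, AF, AG, AJ, BD, BE, BF, BJ, DE, DF, DG, DJ, EF, EG, FG, FJ, GJ
  2-simplices (12): ABD, ABJ, ADF, AFG, AGJ, BDE, BEF, BFJ, DEG, DFJ, DGJ, EFG

giving chain groups C_0 ≅ Z^7, C_1 ≅ Z^18, C_2 ≅ Z^12.

∂_1: C_1 → C_0 maps an edge to its endpoints' difference, ∂[p,q] = q − p.
The 7×18 boundary matrix has rank 6 and Smith normal form diag(1,1,1,1,1,1).

∂_2: C_2 → C_1 maps a triangle to the signed sum of its edges. For instance
  ∂EFG = FG − EG + EF,
  ∂ABJ = BJ − AJ + AB.
This gives a 18×12 integer matrix of rank 12; reducing to Smith normal form yields diagonal entries (1,1,1,1,1,1,1,1,1,1,1,2).

From H_k ≅ ker(∂_k) / im(∂_{k+1}) we obtain:

  H_0: rank C_0 − rank ∂_1 = 7 − 6 = 1, and the invariant factors of ∂_1 are all 1, so H_0 ≅ Z.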